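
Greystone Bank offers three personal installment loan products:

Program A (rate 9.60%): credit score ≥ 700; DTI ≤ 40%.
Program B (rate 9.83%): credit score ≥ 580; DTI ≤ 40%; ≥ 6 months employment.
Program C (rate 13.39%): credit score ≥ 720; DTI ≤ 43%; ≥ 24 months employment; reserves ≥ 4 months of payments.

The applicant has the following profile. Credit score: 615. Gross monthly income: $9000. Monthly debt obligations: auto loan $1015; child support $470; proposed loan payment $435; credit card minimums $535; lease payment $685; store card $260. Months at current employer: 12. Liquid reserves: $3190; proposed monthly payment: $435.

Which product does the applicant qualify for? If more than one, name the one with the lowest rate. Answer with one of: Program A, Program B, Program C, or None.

Total debts = (1,015 + 470 + 435 + 535 + 685 + 260) = 3,400; DTI = 3,400/9,000 = 37.8%.
Reserves = 3,190/435 = 7.3 months.
Program A: score 615 < 700; DTI 37.8% ≤ 40% → does not qualify.
Program B: score 615 ≥ 580; DTI 37.8% ≤ 40%; employment 12 ≥ 6 mo → qualifies.
Program C: score 615 < 720; DTI 37.8% ≤ 43%; employment 12 < 24 mo; reserves 7.3 ≥ 4 mo → does not qualify.

Program B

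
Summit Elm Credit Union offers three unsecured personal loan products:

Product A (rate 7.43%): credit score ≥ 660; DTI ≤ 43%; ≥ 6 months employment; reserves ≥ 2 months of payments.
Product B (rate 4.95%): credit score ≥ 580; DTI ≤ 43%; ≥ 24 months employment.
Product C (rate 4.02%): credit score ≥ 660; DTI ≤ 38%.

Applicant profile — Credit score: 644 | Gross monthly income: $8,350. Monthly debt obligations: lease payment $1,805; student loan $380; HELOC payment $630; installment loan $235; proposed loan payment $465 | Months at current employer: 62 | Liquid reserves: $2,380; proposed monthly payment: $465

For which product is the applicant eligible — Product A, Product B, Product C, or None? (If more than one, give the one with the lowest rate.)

Total debts = (1,805 + 380 + 630 + 235 + 465) = 3,515; DTI = 3,515/8,350 = 42.1%.
Reserves = 2,380/465 = 5.1 months.
Product A: score 644 < 660; DTI 42.1% ≤ 43%; employment 62 ≥ 6 mo; reserves 5.1 ≥ 2 mo → does not qualify.
Product B: score 644 ≥ 580; DTI 42.1% ≤ 43%; employment 62 ≥ 24 mo → qualifies.
Product C: score 644 < 660; DTI 42.1% > 38% → does not qualify.

Product B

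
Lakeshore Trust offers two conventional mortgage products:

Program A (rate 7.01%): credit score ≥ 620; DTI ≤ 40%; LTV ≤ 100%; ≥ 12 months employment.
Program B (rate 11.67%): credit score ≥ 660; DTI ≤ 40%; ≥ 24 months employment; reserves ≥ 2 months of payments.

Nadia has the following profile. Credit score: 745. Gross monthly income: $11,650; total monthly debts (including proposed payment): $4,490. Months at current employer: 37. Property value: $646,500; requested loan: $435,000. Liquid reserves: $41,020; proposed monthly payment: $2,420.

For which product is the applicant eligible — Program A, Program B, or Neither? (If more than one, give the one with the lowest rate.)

Program A

DTI = 4,490/11,650 = 38.5%.
LTV = 435,000/646,500 = 67.3%.
Reserves = 41,020/2,420 = 17.0 months.
Program A: score 745 ≥ 620; DTI 38.5% ≤ 40%; LTV 67.3% ≤ 100%; employment 37 ≥ 12 mo → qualifies.
Program B: score 745 ≥ 660; DTI 38.5% ≤ 40%; employment 37 ≥ 24 mo; reserves 17.0 ≥ 2 mo → qualifies.
Qualifying: Program A, Program B. Lowest rate is 7.01% → Program A.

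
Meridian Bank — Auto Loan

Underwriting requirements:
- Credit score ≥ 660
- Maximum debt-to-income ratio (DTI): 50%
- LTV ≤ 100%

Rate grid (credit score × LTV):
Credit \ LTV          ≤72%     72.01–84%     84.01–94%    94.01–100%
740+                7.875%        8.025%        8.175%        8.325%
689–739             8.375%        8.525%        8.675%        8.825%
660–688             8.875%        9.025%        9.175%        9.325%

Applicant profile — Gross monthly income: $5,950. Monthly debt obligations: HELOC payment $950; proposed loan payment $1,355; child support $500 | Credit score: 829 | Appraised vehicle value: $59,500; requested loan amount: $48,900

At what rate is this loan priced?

Credit score 829 ≥ 660; Total monthly debts = (950 + 1,355 + 500) = 2,805. Debt-to-income = 2,805/5,950 = 47.1% — meets 50% limit
LTV = 48,900/59,500 = 82.2% ≤ 100%
Credit 829 → row 740+; LTV 82.2% → column 72.01–84%. Grid cell → 8.025%.

8.025%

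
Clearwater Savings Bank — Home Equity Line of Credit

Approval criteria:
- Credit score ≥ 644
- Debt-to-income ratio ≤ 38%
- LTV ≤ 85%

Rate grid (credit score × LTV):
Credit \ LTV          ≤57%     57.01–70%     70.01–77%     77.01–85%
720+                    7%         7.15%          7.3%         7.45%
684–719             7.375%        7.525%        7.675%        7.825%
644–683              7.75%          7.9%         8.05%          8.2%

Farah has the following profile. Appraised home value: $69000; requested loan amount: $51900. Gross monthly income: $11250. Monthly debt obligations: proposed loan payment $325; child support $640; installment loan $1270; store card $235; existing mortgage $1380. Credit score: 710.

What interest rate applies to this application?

7.675%

Credit score 710 ≥ 644; Total monthly debts = (325 + 640 + 1,270 + 235 + 1,380) = 3,850. DTI: 3,850 ÷ 11,250 = 34.2%, within the 38% cap
LTV = 51,900/69,000 = 75.2% ≤ 85%
Row: 710 falls in 684–719. Column: 75.2% falls in 70.01–77%. Rate = 7.675%.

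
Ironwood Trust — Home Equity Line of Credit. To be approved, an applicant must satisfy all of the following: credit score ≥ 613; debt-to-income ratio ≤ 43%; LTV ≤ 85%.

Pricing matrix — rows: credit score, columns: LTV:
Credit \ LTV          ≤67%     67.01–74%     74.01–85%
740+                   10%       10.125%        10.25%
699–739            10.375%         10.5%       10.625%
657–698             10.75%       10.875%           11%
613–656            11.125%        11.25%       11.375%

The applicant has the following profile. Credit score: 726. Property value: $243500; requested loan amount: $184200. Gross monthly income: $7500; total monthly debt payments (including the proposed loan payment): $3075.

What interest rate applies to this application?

10.625%

Credit score 726 ≥ 613; DTI: 3,075 ÷ 7,500 = 41%, within the 43% cap
LTV = 184,200/243,500 = 75.6% ≤ 85%
Row: 726 falls in 699–739. Column: 75.6% falls in 74.01–85%. Rate = 10.625%.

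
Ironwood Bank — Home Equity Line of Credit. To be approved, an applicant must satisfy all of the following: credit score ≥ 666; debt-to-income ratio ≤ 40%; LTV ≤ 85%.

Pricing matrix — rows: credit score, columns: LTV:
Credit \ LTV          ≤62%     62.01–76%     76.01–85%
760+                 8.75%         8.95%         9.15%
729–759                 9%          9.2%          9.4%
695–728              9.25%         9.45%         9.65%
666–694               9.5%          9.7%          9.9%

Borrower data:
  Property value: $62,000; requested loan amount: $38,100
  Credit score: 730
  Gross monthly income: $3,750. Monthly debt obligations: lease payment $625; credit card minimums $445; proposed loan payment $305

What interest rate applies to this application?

Credit score 730 ≥ 666; Total monthly debts = (625 + 445 + 305) = 1,375. DTI: 1,375 ÷ 3,750 = 36.7%, within the 40% cap
Loan-to-value = 38,100/62,000 = 61.5% — pass (85% max)
Credit 730 → row 729–759; LTV 61.5% → column ≤62%. Grid cell → 9%.

9%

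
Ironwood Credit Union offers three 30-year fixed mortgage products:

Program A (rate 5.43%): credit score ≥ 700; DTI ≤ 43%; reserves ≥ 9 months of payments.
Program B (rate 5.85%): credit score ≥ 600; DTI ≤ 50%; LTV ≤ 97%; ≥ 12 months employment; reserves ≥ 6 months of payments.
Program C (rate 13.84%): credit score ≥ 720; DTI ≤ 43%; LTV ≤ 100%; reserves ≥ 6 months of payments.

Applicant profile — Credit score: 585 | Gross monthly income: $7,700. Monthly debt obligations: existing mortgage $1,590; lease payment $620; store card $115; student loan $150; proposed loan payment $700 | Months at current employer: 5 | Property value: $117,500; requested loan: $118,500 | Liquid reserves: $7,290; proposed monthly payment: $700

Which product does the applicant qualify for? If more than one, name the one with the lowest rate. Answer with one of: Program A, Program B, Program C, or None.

None

Total debts = (1,590 + 620 + 115 + 150 + 700) = 3,175; DTI = 3,175/7,700 = 41.2%.
LTV = 118,500/117,500 = 100.9%.
Reserves = 7,290/700 = 10.4 months.
Program A: score 585 < 700; DTI 41.2% ≤ 43%; reserves 10.4 ≥ 9 mo → does not qualify.
Program B: score 585 < 600; DTI 41.2% ≤ 50%; LTV 100.9% > 97%; employment 5 < 12 mo; reserves 10.4 ≥ 6 mo → does not qualify.
Program C: score 585 < 720; DTI 41.2% ≤ 43%; LTV 100.9% > 100%; reserves 10.4 ≥ 6 mo → does not qualify.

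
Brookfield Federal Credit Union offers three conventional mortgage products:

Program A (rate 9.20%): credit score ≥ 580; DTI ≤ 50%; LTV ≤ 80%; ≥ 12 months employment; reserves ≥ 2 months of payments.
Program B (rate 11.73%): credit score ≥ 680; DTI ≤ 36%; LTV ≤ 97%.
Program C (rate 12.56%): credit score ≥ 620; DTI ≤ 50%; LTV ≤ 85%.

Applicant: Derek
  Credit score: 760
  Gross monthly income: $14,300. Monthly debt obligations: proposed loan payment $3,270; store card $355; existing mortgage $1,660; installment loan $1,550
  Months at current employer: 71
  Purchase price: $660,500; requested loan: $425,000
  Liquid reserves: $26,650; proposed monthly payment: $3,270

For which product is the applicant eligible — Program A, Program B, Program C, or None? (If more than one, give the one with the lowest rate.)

Total debts = (3,270 + 355 + 1,660 + 1,550) = 6,835; DTI = 6,835/14,300 = 47.8%.
LTV = 425,000/660,500 = 64.3%.
Reserves = 26,650/3,270 = 8.1 months.
Program A: score 760 ≥ 580; DTI 47.8% ≤ 50%; LTV 64.3% ≤ 80%; employment 71 ≥ 12 mo; reserves 8.1 ≥ 2 mo → qualifies.
Program B: score 760 ≥ 680; DTI 47.8% > 36%; LTV 64.3% ≤ 97% → does not qualify.
Program C: score 760 ≥ 620; DTI 47.8% ≤ 50%; LTV 64.3% ≤ 85% → qualifies.
Qualifying: Program A, Program C. Lowest rate is 9.20% → Program A.

Program A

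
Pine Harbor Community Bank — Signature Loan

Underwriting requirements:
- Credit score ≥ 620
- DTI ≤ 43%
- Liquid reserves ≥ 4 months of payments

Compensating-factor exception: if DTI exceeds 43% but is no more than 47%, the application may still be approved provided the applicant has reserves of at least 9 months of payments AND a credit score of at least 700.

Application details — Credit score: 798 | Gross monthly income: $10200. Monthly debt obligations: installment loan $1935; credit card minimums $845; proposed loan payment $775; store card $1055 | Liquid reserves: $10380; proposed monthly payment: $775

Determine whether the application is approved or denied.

Credit score 798 ≥ 620 (meets base)
Total debts = (1,935 + 845 + 775 + 1,055) = 4,610. DTI = 4,610/10,200 = 45.2% > 43% — standard DTI limit exceeded.
Liquid reserves cover 10,380/775 = 13.4 months — ≥ 4 required
DTI 45.2% is within the 43%–47% exception band; checking compensating factors.
Reserves 13.4 ≥ 9 months; credit score 798 ≥ 700.
Both compensating conditions met → exception applies.

Approved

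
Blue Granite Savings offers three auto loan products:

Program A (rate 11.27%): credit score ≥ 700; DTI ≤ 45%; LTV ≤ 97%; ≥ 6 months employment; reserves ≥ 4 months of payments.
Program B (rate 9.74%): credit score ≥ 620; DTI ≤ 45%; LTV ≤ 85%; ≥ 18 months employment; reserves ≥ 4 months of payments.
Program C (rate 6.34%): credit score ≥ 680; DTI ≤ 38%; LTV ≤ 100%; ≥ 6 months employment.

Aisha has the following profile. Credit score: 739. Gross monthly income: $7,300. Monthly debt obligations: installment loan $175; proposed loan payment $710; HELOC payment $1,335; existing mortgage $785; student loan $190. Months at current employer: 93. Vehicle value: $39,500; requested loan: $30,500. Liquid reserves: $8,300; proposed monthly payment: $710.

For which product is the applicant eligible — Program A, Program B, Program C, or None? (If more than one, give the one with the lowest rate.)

Program B

Total debts = (175 + 710 + 1,335 + 785 + 190) = 3,195; DTI = 3,195/7,300 = 43.8%.
LTV = 30,500/39,500 = 77.2%.
Reserves = 8,300/710 = 11.7 months.
Program A: score 739 ≥ 700; DTI 43.8% ≤ 45%; LTV 77.2% ≤ 97%; employment 93 ≥ 6 mo; reserves 11.7 ≥ 4 mo → qualifies.
Program B: score 739 ≥ 620; DTI 43.8% ≤ 45%; LTV 77.2% ≤ 85%; employment 93 ≥ 18 mo; reserves 11.7 ≥ 4 mo → qualifies.
Program C: score 739 ≥ 680; DTI 43.8% > 38%; LTV 77.2% ≤ 100%; employment 93 ≥ 6 mo → does not qualify.
Qualifying: Program A, Program B. Lowest rate is 9.74% → Program B.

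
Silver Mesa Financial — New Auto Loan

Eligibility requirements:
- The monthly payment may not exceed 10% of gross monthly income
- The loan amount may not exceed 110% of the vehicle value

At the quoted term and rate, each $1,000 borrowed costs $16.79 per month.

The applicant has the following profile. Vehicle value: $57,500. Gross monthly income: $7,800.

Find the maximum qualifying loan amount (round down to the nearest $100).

$46,400

Payment cap: 10% × $7,800 = $780/month.
At $16.79 per $1,000, that supports 780/16.79 × 1,000 ≈ $46,456 → $46,400.
LTV cap: 110% × $57,500 = $63,250 → $63,200.
Binding constraint: payment-to-income.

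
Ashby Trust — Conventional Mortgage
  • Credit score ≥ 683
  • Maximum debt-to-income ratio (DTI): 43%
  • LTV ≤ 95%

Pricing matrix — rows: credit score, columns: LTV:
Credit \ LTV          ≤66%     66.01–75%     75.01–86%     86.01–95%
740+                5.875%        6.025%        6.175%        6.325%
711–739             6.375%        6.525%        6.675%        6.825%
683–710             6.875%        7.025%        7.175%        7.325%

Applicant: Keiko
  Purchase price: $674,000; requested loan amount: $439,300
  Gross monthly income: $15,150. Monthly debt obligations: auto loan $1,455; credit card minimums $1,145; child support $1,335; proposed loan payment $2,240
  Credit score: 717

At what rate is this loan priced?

6.375%

Credit score 717 ≥ 683; Total monthly debts = (1,455 + 1,145 + 1,335 + 2,240) = 6,175. DTI: 6,175 ÷ 15,150 = 40.8%, within the 43% cap
LTV: 439,300 ÷ 674,000 = 65.2%, within 95% cap
Score 717 is in the 711–739 band; LTV 65.2% is in the ≤66% band → 6.375%.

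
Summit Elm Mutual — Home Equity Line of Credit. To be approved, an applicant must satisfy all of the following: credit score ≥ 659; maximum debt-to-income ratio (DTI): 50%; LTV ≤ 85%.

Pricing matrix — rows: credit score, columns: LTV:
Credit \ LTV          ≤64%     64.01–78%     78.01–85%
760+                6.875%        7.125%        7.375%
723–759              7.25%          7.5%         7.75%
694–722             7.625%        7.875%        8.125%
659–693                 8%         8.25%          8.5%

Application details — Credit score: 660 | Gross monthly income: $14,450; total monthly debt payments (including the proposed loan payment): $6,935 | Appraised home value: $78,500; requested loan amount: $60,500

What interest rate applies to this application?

8.25%

Credit score 660 ≥ 659; DTI = 6,935/14,450 = 48% ≤ 50%
LTV = 60,500/78,500 = 77.1% ≤ 85%
Row: 660 falls in 659–693. Column: 77.1% falls in 64.01–78%. Rate = 8.25%.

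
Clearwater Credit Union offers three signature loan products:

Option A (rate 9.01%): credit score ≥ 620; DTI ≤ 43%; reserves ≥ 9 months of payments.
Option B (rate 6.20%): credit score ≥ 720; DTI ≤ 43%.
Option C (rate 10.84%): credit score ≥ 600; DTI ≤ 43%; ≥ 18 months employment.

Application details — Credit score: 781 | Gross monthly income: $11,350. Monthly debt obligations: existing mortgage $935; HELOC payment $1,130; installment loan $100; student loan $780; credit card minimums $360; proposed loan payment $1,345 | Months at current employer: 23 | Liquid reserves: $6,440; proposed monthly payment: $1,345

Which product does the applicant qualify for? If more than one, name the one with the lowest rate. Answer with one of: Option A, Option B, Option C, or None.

Option B

Total debts = (935 + 1,130 + 100 + 780 + 360 + 1,345) = 4,650; DTI = 4,650/11,350 = 41%.
Reserves = 6,440/1,345 = 4.8 months.
Option A: score 781 ≥ 620; DTI 41% ≤ 43%; reserves 4.8 < 9 mo → does not qualify.
Option B: score 781 ≥ 720; DTI 41% ≤ 43% → qualifies.
Option C: score 781 ≥ 600; DTI 41% ≤ 43%; employment 23 ≥ 18 mo → qualifies.
Qualifying: Option B, Option C. Lowest rate is 6.20% → Option B.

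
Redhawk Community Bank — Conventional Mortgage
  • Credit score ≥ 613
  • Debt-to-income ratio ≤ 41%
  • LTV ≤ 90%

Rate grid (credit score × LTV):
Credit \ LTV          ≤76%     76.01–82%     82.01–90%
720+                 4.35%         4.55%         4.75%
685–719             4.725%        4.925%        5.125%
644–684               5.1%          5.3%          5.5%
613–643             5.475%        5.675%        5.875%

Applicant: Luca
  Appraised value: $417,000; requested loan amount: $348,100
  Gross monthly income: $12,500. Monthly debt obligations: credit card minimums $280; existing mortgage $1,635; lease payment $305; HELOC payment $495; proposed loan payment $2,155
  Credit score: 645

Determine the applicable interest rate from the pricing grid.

Credit score 645 ≥ 613; Total monthly debts = (280 + 1,635 + 305 + 495 + 2,155) = 4,870. Debt-to-income = 4,870/12,500 = 39% — meets 41% limit
Loan-to-value = 348,100/417,000 = 83.5% — pass (90% max)
Score 645 is in the 644–684 band; LTV 83.5% is in the 82.01–90% band → 5.5%.

5.5%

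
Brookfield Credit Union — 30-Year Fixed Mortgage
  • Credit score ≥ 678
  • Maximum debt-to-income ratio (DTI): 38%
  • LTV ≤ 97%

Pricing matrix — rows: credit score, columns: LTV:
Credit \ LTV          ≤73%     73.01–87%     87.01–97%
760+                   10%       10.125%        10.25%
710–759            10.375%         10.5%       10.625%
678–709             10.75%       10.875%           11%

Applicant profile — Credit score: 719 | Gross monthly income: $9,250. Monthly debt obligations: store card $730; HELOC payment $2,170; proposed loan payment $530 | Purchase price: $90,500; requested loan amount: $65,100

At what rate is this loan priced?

10.375%

Credit score 719 ≥ 678; Total monthly debts = (730 + 2,170 + 530) = 3,430. Debt-to-income = 3,430/9,250 = 37.1% — meets 38% limit
LTV = 65,100/90,500 = 71.9% ≤ 97%
Score 719 is in the 710–759 band; LTV 71.9% is in the ≤73% band → 10.375%.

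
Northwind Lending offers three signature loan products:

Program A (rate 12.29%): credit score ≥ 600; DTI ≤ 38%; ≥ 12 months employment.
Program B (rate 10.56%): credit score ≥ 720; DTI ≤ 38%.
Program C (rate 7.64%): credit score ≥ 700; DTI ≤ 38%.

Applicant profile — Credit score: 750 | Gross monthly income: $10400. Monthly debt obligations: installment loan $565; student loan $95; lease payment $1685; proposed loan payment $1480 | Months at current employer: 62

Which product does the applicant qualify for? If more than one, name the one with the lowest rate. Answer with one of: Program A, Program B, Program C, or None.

Total debts = (565 + 95 + 1,685 + 1,480) = 3,825; DTI = 3,825/10,400 = 36.8%.
Program A: score 750 ≥ 600; DTI 36.8% ≤ 38%; employment 62 ≥ 12 mo → qualifies.
Program B: score 750 ≥ 720; DTI 36.8% ≤ 38% → qualifies.
Program C: score 750 ≥ 700; DTI 36.8% ≤ 38% → qualifies.
Qualifying: Program A, Program B, Program C. Lowest rate is 7.64% → Program C.

Program C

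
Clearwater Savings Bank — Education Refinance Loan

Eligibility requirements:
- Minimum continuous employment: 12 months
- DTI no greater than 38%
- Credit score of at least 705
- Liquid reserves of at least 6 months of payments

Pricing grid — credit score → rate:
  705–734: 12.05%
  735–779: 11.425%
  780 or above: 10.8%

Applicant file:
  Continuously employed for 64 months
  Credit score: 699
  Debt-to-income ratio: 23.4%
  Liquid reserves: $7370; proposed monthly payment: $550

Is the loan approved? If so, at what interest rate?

Denied

Credit score 699 < 705 (below minimum)
Employment 64 ≥ 12 months
Debt-to-income 23.4% vs 38% cap — pass
Reserves = 7,370/550 = 13.4 months ≥ 6
Not all requirements met → denied.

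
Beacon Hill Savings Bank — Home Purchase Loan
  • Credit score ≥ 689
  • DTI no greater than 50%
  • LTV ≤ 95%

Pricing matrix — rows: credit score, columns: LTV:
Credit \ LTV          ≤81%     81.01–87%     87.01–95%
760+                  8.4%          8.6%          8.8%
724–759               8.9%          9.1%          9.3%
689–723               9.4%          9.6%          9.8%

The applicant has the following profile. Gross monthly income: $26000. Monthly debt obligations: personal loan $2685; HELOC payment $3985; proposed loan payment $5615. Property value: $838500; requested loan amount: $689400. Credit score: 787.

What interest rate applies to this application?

8.6%

Credit score 787 ≥ 689; Total monthly debts = (2,685 + 3,985 + 5,615) = 12,285. DTI: 12,285 ÷ 26,000 = 47.2%, within the 50% cap
Loan-to-value = 689,400/838,500 = 82.2% — pass (95% max)
Score 787 is in the 760+ band; LTV 82.2% is in the 81.01–87% band → 8.6%.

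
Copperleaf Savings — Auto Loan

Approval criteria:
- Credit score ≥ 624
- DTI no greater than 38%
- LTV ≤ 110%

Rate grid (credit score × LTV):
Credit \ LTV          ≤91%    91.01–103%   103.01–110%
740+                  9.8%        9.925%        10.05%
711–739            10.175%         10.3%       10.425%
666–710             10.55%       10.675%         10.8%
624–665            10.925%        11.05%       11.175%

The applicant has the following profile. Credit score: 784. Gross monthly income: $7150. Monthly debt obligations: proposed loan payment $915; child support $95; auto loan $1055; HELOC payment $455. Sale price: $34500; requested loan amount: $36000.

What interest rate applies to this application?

Credit score 784 ≥ 624; Total monthly debts = (915 + 95 + 1,055 + 455) = 2,520. DTI: 2,520 ÷ 7,150 = 35.2%, within the 38% cap
LTV: 36,000 ÷ 34,500 = 104.3%, within 110% cap
Row: 784 falls in 740+. Column: 104.3% falls in 103.01–110%. Rate = 10.05%.

10.05%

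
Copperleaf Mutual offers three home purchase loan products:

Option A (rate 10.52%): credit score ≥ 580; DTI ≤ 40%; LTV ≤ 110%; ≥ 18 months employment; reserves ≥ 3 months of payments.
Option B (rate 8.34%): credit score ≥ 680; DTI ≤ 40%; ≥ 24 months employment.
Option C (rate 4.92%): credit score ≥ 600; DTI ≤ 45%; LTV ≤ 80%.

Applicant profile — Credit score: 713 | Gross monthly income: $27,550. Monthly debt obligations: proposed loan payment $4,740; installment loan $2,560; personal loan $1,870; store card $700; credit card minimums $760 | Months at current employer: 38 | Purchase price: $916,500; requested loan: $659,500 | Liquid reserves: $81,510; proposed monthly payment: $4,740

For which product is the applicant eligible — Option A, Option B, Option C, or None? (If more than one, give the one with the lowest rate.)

Total debts = (4,740 + 2,560 + 1,870 + 700 + 760) = 10,630; DTI = 10,630/27,550 = 38.6%.
LTV = 659,500/916,500 = 72%.
Reserves = 81,510/4,740 = 17.2 months.
Option A: score 713 ≥ 580; DTI 38.6% ≤ 40%; LTV 72% ≤ 110%; employment 38 ≥ 18 mo; reserves 17.2 ≥ 3 mo → qualifies.
Option B: score 713 ≥ 680; DTI 38.6% ≤ 40%; employment 38 ≥ 24 mo → qualifies.
Option C: score 713 ≥ 600; DTI 38.6% ≤ 45%; LTV 72% ≤ 80% → qualifies.
Qualifying: Option A, Option B, Option C. Lowest rate is 4.92% → Option C.

Option C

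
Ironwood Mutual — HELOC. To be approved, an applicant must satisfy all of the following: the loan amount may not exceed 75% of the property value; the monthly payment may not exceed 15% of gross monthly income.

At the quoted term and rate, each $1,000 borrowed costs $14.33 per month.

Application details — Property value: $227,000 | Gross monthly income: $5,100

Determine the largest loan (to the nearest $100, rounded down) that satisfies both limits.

$53,300

Payment cap: 15% × $5,100 = $765/month.
At $14.33 per $1,000, that supports 765/14.33 × 1,000 ≈ $53,384 → $53,300.
LTV cap: 75% × $227,000 = $170,250 → $170,200.
Binding constraint: payment-to-income.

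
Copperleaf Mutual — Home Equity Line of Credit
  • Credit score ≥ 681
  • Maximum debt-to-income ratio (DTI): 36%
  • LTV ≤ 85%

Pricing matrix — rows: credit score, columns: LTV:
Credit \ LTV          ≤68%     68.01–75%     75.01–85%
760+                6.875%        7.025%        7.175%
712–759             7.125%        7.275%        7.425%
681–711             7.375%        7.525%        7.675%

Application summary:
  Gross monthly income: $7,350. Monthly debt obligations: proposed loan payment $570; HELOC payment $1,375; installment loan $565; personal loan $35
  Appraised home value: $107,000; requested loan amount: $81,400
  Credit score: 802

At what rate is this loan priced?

Credit score 802 ≥ 681; Total monthly debts = (570 + 1,375 + 565 + 35) = 2,545. DTI = 2,545/7,350 = 34.6% ≤ 36%
Loan-to-value = 81,400/107,000 = 76.1% — pass (85% max)
Credit 802 → row 760+; LTV 76.1% → column 75.01–85%. Grid cell → 7.175%.

7.175%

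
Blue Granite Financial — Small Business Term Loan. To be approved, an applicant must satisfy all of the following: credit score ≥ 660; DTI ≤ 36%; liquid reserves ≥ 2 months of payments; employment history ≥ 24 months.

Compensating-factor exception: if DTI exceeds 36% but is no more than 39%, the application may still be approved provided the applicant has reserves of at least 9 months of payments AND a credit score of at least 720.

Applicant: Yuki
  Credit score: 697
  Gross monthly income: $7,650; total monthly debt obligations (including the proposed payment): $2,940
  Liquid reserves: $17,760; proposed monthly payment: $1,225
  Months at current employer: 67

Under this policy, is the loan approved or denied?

Credit score 697 ≥ 660 (meets base)
DTI = 2,940/7,650 = 38.4% > 36% — standard DTI limit exceeded.
Reserves = 17,760/1,225 = 14.5 months ≥ 2
Employment 67 ≥ 24 months
DTI 38.4% is within the 36%–39% exception band; checking compensating factors.
Reserves 14.5 ≥ 9 months; credit score 697 < 720.
Override conditions not both satisfied; exception does not apply.

Denied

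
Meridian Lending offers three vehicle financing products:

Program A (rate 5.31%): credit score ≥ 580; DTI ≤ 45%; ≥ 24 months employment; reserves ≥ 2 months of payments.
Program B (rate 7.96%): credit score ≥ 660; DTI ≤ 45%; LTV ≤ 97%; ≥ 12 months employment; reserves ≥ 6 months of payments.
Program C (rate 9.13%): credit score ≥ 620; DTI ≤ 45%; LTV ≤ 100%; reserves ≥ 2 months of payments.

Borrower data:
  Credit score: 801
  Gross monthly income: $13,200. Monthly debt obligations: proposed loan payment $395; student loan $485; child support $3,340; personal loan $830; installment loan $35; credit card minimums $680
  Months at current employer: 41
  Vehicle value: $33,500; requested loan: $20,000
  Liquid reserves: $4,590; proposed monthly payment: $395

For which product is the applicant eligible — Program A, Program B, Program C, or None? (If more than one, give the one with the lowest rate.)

Total debts = (395 + 485 + 3,340 + 830 + 35 + 680) = 5,765; DTI = 5,765/13,200 = 43.7%.
LTV = 20,000/33,500 = 59.7%.
Reserves = 4,590/395 = 11.6 months.
Program A: score 801 ≥ 580; DTI 43.7% ≤ 45%; employment 41 ≥ 24 mo; reserves 11.6 ≥ 2 mo → qualifies.
Program B: score 801 ≥ 660; DTI 43.7% ≤ 45%; LTV 59.7% ≤ 97%; employment 41 ≥ 12 mo; reserves 11.6 ≥ 6 mo → qualifies.
Program C: score 801 ≥ 620; DTI 43.7% ≤ 45%; LTV 59.7% ≤ 100%; reserves 11.6 ≥ 2 mo → qualifies.
Qualifying: Program A, Program B, Program C. Lowest rate is 5.31% → Program A.

Program A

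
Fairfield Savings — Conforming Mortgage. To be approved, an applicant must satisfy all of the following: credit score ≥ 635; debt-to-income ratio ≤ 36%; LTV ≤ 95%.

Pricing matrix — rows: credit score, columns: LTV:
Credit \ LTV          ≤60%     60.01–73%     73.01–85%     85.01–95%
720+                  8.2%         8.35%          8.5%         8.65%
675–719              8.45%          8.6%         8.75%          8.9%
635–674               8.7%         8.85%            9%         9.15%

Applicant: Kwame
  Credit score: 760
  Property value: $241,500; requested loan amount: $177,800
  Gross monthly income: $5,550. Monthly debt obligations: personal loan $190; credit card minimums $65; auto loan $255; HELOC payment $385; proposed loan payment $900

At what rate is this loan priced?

Credit score 760 ≥ 635; Total monthly debts = (190 + 65 + 255 + 385 + 900) = 1,795. DTI = 1,795/5,550 = 32.3% ≤ 36%
Loan-to-value = 177,800/241,500 = 73.6% — pass (95% max)
Score 760 is in the 720+ band; LTV 73.6% is in the 73.01–85% band → 8.5%.

8.5%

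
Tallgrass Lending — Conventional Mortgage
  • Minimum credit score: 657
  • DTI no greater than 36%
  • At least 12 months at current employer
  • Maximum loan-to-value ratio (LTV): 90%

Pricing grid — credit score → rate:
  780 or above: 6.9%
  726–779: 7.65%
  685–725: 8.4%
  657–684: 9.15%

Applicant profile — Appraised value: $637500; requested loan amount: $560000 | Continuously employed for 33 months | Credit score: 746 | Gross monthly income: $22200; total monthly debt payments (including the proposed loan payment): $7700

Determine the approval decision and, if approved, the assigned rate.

Credit score 746 ≥ 657 (meets minimum)
LTV: 560,000 ÷ 637,500 = 87.8%, within 90% cap
Debt-to-income = 7,700/22,200 = 34.7% — meets 36% limit
Employment 33 ≥ 12 months
All requirements met. Score 746 falls in the 726–779 tier → 7.65%.

Approved at 7.65%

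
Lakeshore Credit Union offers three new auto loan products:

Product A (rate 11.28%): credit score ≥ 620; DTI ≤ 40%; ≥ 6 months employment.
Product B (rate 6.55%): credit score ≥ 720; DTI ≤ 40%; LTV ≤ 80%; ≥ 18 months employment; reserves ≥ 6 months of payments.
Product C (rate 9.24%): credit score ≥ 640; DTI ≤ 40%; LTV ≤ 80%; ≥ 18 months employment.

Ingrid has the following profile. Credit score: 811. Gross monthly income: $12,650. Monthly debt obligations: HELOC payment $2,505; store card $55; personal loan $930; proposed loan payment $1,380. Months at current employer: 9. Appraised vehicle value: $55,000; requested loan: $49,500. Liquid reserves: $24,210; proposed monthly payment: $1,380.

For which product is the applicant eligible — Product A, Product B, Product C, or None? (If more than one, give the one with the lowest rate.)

Total debts = (2,505 + 55 + 930 + 1,380) = 4,870; DTI = 4,870/12,650 = 38.5%.
LTV = 49,500/55,000 = 90%.
Reserves = 24,210/1,380 = 17.5 months.
Product A: score 811 ≥ 620; DTI 38.5% ≤ 40%; employment 9 ≥ 6 mo → qualifies.
Product B: score 811 ≥ 720; DTI 38.5% ≤ 40%; LTV 90% > 80%; employment 9 < 18 mo; reserves 17.5 ≥ 6 mo → does not qualify.
Product C: score 811 ≥ 640; DTI 38.5% ≤ 40%; LTV 90% > 80%; employment 9 < 18 mo → does not qualify.

Product A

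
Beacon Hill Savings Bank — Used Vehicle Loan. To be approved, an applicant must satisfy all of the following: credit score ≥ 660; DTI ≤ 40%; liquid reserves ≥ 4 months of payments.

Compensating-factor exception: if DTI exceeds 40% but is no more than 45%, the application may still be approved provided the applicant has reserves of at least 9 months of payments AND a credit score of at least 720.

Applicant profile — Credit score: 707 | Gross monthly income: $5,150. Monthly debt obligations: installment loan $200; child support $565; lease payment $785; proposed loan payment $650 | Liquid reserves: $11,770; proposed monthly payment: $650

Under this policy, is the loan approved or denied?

Credit score 707 ≥ 660 (meets base)
Total debts = (200 + 565 + 785 + 650) = 2,200. DTI: 2,200 ÷ 5,150 = 42.7%, over the 40% base limit.
Liquid reserves cover 11,770/650 = 18.1 months — ≥ 4 required
DTI 42.7% is within the 40%–45% exception band; checking compensating factors.
Reserves 18.1 ≥ 9 months; credit score 707 < 720.
Override conditions not both satisfied; exception does not apply.

Denied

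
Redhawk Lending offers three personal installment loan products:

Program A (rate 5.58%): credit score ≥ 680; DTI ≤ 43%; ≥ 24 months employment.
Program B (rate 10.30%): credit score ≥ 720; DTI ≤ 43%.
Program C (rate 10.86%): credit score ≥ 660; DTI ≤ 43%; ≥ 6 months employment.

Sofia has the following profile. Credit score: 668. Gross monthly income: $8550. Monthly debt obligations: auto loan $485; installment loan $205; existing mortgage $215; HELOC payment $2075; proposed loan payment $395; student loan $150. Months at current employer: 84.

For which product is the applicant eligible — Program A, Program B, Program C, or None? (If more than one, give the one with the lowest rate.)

Total debts = (485 + 205 + 215 + 2,075 + 395 + 150) = 3,525; DTI = 3,525/8,550 = 41.2%.
Program A: score 668 < 680; DTI 41.2% ≤ 43%; employment 84 ≥ 24 mo → does not qualify.
Program B: score 668 < 720; DTI 41.2% ≤ 43% → does not qualify.
Program C: score 668 ≥ 660; DTI 41.2% ≤ 43%; employment 84 ≥ 6 mo → qualifies.

Program C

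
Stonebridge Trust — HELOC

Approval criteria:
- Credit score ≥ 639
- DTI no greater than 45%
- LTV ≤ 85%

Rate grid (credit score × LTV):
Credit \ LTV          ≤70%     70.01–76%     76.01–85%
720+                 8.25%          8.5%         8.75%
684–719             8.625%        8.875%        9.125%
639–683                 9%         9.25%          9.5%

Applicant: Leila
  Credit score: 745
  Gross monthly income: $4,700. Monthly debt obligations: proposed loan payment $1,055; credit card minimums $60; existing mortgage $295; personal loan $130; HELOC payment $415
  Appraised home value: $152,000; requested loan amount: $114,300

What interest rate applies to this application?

8.5%

Credit score 745 ≥ 639; Total monthly debts = (1,055 + 60 + 295 + 130 + 415) = 1,955. DTI = 1,955/4,700 = 41.6% ≤ 45%
LTV: 114,300 ÷ 152,000 = 75.2%, within 85% cap
Credit 745 → row 720+; LTV 75.2% → column 70.01–76%. Grid cell → 8.5%.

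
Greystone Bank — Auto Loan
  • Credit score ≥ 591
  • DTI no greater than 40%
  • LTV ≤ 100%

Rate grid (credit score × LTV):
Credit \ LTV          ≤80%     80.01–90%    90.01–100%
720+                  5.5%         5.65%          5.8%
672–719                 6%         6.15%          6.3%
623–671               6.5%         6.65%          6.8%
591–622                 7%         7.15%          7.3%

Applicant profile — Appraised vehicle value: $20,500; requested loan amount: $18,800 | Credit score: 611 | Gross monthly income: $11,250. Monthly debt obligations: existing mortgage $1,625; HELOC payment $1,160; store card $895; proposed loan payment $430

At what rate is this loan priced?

Credit score 611 ≥ 591; Total monthly debts = (1,625 + 1,160 + 895 + 430) = 4,110. DTI: 4,110 ÷ 11,250 = 36.5%, within the 40% cap
Loan-to-value = 18,800/20,500 = 91.7% — pass (100% max)
Score 611 is in the 591–622 band; LTV 91.7% is in the 90.01–100% band → 7.3%.

7.3%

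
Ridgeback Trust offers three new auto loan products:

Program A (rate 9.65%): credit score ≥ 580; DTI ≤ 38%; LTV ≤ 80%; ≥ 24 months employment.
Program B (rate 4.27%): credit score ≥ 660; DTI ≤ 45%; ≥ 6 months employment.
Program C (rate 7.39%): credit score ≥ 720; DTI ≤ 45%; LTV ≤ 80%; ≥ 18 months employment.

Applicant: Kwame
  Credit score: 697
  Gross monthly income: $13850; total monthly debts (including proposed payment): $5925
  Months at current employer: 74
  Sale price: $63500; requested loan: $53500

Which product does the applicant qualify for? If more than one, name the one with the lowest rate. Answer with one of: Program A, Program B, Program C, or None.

Program B

DTI = 5,925/13,850 = 42.8%.
LTV = 53,500/63,500 = 84.3%.
Program A: score 697 ≥ 580; DTI 42.8% > 38%; LTV 84.3% > 80%; employment 74 ≥ 24 mo → does not qualify.
Program B: score 697 ≥ 660; DTI 42.8% ≤ 45%; employment 74 ≥ 6 mo → qualifies.
Program C: score 697 < 720; DTI 42.8% ≤ 45%; LTV 84.3% > 80%; employment 74 ≥ 18 mo → does not qualify.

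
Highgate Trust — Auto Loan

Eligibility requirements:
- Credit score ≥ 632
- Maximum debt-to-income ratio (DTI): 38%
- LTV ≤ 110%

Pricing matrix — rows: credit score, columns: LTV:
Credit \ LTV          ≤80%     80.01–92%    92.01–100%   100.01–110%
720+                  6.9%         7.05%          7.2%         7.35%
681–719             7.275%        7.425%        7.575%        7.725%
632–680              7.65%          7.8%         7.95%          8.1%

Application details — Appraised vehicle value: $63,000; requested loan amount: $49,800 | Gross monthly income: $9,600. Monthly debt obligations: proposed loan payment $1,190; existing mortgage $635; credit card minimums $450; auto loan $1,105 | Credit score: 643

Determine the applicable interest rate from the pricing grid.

Credit score 643 ≥ 632; Total monthly debts = (1,190 + 635 + 450 + 1,105) = 3,380. DTI = 3,380/9,600 = 35.2% ≤ 38%
LTV = 49,800/63,000 = 79% ≤ 110%
Row: 643 falls in 632–680. Column: 79% falls in ≤80%. Rate = 7.65%.

7.65%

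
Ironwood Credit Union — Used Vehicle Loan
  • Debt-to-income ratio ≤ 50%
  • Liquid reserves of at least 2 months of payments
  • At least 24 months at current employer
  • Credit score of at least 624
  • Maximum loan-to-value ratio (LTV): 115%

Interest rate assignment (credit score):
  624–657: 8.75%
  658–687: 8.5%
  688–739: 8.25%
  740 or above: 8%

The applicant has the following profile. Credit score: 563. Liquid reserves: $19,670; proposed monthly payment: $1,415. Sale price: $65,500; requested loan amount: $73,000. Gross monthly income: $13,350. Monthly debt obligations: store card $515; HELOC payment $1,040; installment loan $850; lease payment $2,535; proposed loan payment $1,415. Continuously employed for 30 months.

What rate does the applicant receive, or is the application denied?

Credit score 563 < 624 (below minimum)
Total monthly debts = (515 + 1,040 + 850 + 2,535 + 1,415) = 6,355. Debt-to-income = 6,355/13,350 = 47.6% — meets 50% limit
Reserves: 19,670 ÷ 1,415 = 13.9 months (meets 2-month minimum)
Employment 30 ≥ 24 months
Loan-to-value = 73,000/65,500 = 111.5% — pass (115% max)
Not all requirements met → denied.

Denied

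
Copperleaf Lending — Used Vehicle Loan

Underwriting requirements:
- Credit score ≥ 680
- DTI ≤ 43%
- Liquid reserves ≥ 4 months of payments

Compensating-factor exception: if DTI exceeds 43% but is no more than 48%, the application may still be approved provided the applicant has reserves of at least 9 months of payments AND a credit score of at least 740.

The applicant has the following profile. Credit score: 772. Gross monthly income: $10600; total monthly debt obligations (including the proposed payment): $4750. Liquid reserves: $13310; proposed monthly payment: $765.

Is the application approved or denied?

Credit score 772 ≥ 680 (meets base)
DTI: 4,750 ÷ 10,600 = 44.8%, over the 43% base limit.
Liquid reserves cover 13,310/765 = 17.4 months — ≥ 4 required
44.8% falls in the override range (43%–48%), so the compensating-factor test applies.
Override check — reserves: 17.4 mo (ok); score: 772 (ok).
Both override conditions satisfied; DTI exception granted.

Approved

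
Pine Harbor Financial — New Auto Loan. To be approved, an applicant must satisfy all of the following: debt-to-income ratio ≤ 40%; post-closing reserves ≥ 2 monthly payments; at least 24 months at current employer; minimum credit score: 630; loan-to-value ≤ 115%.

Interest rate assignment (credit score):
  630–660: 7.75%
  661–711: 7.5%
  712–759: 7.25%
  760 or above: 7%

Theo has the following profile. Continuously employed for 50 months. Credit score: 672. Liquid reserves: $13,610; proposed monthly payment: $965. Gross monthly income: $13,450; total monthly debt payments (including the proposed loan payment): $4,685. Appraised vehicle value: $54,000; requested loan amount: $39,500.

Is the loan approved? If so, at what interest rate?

Approved at 7.5%

Credit score 672 ≥ 630 (meets minimum)
Loan-to-value = 39,500/54,000 = 73.1% — pass (115% max)
Employment 50 ≥ 24 months
DTI: 4,685 ÷ 13,450 = 34.8%, within the 40% cap
Reserves: 13,610 ÷ 965 = 14.1 months (meets 2-month minimum)
All requirements met. Score 672 falls in the 661–711 tier → 7.5%.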